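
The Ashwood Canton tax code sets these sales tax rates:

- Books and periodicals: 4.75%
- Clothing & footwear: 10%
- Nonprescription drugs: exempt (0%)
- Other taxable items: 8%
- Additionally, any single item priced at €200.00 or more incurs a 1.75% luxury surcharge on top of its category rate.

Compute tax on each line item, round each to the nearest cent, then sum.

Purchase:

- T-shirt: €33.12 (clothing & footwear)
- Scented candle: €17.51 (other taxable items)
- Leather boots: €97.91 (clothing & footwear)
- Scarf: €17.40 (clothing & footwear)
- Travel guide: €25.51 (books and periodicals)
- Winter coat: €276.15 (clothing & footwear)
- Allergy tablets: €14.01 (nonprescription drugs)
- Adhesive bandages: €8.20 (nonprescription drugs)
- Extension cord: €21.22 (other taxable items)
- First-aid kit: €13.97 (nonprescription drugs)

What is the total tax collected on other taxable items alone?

Scented candle €17.51: other taxable items → 8% → €1.40
Extension cord €21.22: other taxable items → 8% → €1.70
Tax on other taxable items = €1.40 + €1.70 = €3.10

€3.10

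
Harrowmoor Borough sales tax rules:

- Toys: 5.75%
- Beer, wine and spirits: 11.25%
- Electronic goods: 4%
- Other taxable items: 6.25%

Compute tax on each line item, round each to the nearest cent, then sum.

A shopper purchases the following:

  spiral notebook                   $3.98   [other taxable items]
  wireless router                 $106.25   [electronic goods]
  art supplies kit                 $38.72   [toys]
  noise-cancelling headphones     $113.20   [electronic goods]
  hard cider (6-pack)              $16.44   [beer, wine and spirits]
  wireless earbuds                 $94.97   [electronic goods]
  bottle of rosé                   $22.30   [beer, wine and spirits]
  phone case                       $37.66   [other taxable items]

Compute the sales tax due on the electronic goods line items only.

Wireless router $106.25: electronic goods → 4% → $4.25
Noise-cancelling headphones $113.20: electronic goods → 4% → $4.53
Wireless earbuds $94.97: electronic goods → 4% → $3.80
Tax on electronic goods = $4.25 + $4.53 + $3.80 = $12.58

$12.58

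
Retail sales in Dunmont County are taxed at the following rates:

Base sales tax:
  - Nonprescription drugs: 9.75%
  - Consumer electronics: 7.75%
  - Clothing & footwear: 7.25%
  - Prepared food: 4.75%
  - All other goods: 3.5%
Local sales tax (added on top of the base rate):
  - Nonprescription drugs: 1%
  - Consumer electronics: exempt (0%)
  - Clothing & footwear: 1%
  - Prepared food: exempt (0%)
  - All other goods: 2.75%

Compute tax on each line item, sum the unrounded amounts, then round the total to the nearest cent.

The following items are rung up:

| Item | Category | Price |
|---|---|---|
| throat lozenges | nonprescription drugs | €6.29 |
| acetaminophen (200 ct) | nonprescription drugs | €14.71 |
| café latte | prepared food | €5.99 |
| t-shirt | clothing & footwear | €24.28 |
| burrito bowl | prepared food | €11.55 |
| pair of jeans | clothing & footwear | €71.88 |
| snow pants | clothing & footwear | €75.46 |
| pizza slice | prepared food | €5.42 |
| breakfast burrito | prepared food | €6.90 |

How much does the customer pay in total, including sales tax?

Throat lozenges €6.29: nonprescription drugs → 9.75% + 1% local = 10.75% → €0.676175
Acetaminophen (200 ct) €14.71: nonprescription drugs → 9.75% + 1% local = 10.75% → €1.581325
Café latte €5.99: prepared food → 4.75% + 0% local = 4.75% → €0.284525
T-shirt €24.28: clothing & footwear → 7.25% + 1% local = 8.25% → €2.0031
Burrito bowl €11.55: prepared food → 4.75% + 0% local = 4.75% → €0.548625
Pair of jeans €71.88: clothing & footwear → 7.25% + 1% local = 8.25% → €5.9301
Snow pants €75.46: clothing & footwear → 7.25% + 1% local = 8.25% → €6.22545
Pizza slice €5.42: prepared food → 4.75% + 0% local = 4.75% → €0.25745
Breakfast burrito €6.90: prepared food → 4.75% + 0% local = 4.75% → €0.32775
Subtotal = €222.48; unrounded tax = €17.8345 → €17.83; total due = €240.31

€240.31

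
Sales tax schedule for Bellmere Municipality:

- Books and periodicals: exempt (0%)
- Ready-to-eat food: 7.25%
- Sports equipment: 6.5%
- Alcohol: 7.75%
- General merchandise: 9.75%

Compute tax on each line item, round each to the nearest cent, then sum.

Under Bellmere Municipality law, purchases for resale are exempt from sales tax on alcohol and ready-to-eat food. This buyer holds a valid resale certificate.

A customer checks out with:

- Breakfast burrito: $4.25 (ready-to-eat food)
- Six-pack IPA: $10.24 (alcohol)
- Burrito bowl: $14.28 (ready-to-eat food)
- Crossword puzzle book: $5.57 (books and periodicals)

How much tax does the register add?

$0.00

Breakfast burrito $4.25: ready-to-eat food, buyer-exempt → 0% → $0.00
Six-pack IPA $10.24: alcohol, buyer-exempt → 0% → $0.00
Burrito bowl $14.28: ready-to-eat food, buyer-exempt → 0% → $0.00
Crossword puzzle book $5.57: books and periodicals → 0% → $0.00
Total tax = $0.00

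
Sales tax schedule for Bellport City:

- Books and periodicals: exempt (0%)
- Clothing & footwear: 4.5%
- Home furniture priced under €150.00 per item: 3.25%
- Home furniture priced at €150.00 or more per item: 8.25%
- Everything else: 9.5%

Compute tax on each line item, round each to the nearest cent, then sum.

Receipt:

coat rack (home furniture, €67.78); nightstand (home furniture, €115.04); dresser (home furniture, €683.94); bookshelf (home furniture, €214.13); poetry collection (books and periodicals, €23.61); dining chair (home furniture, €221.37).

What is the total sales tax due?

Coat rack €67.78: home furniture, under €150.00 → 3.25% → €2.20
Nightstand €115.04: home furniture, under €150.00 → 3.25% → €3.74
Dresser €683.94: home furniture, €150.00 or more → 8.25% → €56.43
Bookshelf €214.13: home furniture, €150.00 or more → 8.25% → €17.67
Poetry collection €23.61: books and periodicals → 0% → €0.00
Dining chair €221.37: home furniture, €150.00 or more → 8.25% → €18.26
Total tax = €2.20 + €3.74 + €56.43 + €17.67 + €18.26 = €98.30

€98.30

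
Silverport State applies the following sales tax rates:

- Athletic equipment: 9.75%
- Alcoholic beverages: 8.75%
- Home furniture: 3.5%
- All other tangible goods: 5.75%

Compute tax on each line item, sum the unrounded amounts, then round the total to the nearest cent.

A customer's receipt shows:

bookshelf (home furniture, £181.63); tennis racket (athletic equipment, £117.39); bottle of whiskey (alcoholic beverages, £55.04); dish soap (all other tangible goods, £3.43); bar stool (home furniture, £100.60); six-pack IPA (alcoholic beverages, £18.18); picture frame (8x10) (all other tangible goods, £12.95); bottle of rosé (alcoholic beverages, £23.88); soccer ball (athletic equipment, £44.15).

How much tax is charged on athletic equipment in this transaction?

Tennis racket £117.39: athletic equipment → 9.75% → £11.445525
Soccer ball £44.15: athletic equipment → 9.75% → £4.304625
Tax on athletic equipment: unrounded sum = £15.75015 → £15.75

£15.75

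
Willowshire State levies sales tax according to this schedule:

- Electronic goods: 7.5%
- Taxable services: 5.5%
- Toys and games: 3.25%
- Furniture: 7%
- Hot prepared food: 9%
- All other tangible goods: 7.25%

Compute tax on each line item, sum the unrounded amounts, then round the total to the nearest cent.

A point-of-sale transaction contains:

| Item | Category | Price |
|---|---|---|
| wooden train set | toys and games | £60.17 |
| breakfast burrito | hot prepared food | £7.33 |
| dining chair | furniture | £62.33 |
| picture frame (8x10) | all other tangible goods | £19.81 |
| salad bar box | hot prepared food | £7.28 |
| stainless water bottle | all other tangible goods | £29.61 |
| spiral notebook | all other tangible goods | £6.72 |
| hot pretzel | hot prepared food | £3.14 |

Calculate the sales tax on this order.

Wooden train set £60.17: toys and games → 3.25% → £1.955525
Breakfast burrito £7.33: hot prepared food → 9% → £0.6597
Dining chair £62.33: furniture → 7% → £4.3631
Picture frame (8x10) £19.81: all other tangible goods → 7.25% → £1.436225
Salad bar box £7.28: hot prepared food → 9% → £0.6552
Stainless water bottle £29.61: all other tangible goods → 7.25% → £2.146725
Spiral notebook £6.72: all other tangible goods → 7.25% → £0.4872
Hot pretzel £3.14: hot prepared food → 9% → £0.2826
Unrounded tax sum = £11.986275 → £11.99

£11.99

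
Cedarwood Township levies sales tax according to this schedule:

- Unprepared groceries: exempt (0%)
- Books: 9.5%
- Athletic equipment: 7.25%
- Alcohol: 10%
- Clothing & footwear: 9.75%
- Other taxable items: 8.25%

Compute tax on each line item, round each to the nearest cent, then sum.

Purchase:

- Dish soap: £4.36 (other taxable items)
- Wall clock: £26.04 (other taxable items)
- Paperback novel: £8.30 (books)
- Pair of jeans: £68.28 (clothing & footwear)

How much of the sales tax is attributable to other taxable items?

Dish soap £4.36: other taxable items → 8.25% → £0.36
Wall clock £26.04: other taxable items → 8.25% → £2.15
Tax on other taxable items = £0.36 + £2.15 = £2.51

£2.51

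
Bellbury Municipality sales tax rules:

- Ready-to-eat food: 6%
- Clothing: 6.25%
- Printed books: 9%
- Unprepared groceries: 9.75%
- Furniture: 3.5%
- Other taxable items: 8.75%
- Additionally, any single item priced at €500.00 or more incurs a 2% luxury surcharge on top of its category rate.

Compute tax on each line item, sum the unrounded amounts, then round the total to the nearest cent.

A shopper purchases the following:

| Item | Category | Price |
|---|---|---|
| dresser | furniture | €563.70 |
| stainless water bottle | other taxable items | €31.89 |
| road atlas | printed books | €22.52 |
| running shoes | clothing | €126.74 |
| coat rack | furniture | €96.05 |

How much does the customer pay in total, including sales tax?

€888.00

Dresser €563.70: furniture → 3.5% + 2% surcharge = 5.5% → €31.0035
Stainless water bottle €31.89: other taxable items → 8.75% → €2.790375
Road atlas €22.52: printed books → 9% → €2.0268
Running shoes €126.74: clothing → 6.25% → €7.92125
Coat rack €96.05: furniture → 3.5% → €3.36175
Subtotal = €840.90; unrounded tax = €47.103675 → €47.10; total due = €888.00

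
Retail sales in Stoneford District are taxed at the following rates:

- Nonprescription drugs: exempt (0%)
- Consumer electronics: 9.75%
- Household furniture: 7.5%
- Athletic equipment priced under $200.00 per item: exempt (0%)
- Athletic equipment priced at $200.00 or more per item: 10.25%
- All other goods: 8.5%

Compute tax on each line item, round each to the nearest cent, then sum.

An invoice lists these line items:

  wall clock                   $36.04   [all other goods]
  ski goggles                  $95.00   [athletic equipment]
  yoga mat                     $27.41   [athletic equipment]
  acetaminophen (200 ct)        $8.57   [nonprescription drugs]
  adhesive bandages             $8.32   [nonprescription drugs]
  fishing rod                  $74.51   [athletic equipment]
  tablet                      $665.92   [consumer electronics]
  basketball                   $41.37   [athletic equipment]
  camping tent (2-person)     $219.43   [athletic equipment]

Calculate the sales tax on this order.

Wall clock $36.04: all other goods → 8.5% → $3.06
Ski goggles $95.00: athletic equipment, under $200.00 → 0% → $0.00
Yoga mat $27.41: athletic equipment, under $200.00 → 0% → $0.00
Acetaminophen (200 ct) $8.57: nonprescription drugs → 0% → $0.00
Adhesive bandages $8.32: nonprescription drugs → 0% → $0.00
Fishing rod $74.51: athletic equipment, under $200.00 → 0% → $0.00
Tablet $665.92: consumer electronics → 9.75% → $64.93
Basketball $41.37: athletic equipment, under $200.00 → 0% → $0.00
Camping tent (2-person) $219.43: athletic equipment, $200.00 or more → 10.25% → $22.49
Total tax = $3.06 + $64.93 + $22.49 = $90.48

$90.48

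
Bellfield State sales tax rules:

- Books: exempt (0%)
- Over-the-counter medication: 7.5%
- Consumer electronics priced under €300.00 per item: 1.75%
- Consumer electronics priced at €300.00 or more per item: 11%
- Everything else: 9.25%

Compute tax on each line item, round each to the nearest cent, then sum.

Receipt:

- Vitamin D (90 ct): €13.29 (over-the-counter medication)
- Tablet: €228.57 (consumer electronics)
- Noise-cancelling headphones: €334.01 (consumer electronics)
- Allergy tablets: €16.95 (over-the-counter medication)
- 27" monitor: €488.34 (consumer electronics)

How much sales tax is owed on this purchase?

Vitamin D (90 ct) €13.29: over-the-counter medication → 7.5% → €1.00
Tablet €228.57: consumer electronics, under €300.00 → 1.75% → €4.00
Noise-cancelling headphones €334.01: consumer electronics, €300.00 or more → 11% → €36.74
Allergy tablets €16.95: over-the-counter medication → 7.5% → €1.27
27" monitor €488.34: consumer electronics, €300.00 or more → 11% → €53.72
Total tax = €1.00 + €4.00 + €36.74 + €1.27 + €53.72 = €96.73

€96.73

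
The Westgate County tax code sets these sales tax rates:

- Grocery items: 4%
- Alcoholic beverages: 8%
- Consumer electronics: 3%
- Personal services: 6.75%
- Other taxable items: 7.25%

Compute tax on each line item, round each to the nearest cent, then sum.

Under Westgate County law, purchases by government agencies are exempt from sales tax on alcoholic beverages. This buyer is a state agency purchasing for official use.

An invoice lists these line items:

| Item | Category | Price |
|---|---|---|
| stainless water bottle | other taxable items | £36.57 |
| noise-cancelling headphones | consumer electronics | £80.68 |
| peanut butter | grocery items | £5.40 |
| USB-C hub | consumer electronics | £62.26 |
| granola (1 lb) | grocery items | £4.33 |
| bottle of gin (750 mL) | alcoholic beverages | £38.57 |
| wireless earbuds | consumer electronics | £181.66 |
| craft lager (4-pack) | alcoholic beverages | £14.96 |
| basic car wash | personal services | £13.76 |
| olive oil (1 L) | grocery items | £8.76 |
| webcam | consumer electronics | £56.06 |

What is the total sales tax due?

£15.74

Stainless water bottle £36.57: other taxable items → 7.25% → £2.65
Noise-cancelling headphones £80.68: consumer electronics → 3% → £2.42
Peanut butter £5.40: grocery items → 4% → £0.22
USB-C hub £62.26: consumer electronics → 3% → £1.87
Granola (1 lb) £4.33: grocery items → 4% → £0.17
Bottle of gin (750 mL) £38.57: alcoholic beverages, buyer-exempt → 0% → £0.00
Wireless earbuds £181.66: consumer electronics → 3% → £5.45
Craft lager (4-pack) £14.96: alcoholic beverages, buyer-exempt → 0% → £0.00
Basic car wash £13.76: personal services → 6.75% → £0.93
Olive oil (1 L) £8.76: grocery items → 4% → £0.35
Webcam £56.06: consumer electronics → 3% → £1.68
Total tax = £2.65 + £2.42 + £0.22 + £1.87 + £0.17 + £5.45 + £0.93 + £0.35 + £1.68 = £15.74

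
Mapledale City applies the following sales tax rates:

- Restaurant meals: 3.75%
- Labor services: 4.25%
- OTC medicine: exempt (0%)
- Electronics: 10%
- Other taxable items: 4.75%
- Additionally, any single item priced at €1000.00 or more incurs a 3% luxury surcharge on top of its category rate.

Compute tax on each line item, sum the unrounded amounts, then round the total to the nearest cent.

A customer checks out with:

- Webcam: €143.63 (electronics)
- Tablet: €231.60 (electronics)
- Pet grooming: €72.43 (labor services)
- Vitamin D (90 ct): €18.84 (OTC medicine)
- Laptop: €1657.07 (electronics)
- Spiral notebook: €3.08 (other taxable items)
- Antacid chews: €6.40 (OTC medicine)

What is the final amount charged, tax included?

Webcam €143.63: electronics → 10% → €14.363
Tablet €231.60: electronics → 10% → €23.16
Pet grooming €72.43: labor services → 4.25% → €3.078275
Vitamin D (90 ct) €18.84: OTC medicine → 0% → €0.00
Laptop €1657.07: electronics → 10% + 3% surcharge = 13% → €215.4191
Spiral notebook €3.08: other taxable items → 4.75% → €0.1463
Antacid chews €6.40: OTC medicine → 0% → €0.00
Subtotal = €2133.05; unrounded tax = €256.166675 → €256.17; total due = €2389.22

€2389.22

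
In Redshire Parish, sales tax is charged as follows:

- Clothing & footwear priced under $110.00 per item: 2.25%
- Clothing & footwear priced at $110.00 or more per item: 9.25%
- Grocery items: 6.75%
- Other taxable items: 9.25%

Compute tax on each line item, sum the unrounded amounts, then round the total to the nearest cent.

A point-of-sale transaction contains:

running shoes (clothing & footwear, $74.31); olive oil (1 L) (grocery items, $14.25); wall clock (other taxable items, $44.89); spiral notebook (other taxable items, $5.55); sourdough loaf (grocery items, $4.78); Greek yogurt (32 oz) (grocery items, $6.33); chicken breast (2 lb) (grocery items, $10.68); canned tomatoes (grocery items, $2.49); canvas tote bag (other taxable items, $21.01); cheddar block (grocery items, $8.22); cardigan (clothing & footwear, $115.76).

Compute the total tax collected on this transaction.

Running shoes $74.31: clothing & footwear, under $110.00 → 2.25% → $1.671975
Olive oil (1 L) $14.25: grocery items → 6.75% → $0.961875
Wall clock $44.89: other taxable items → 9.25% → $4.152325
Spiral notebook $5.55: other taxable items → 9.25% → $0.513375
Sourdough loaf $4.78: grocery items → 6.75% → $0.32265
Greek yogurt (32 oz) $6.33: grocery items → 6.75% → $0.427275
Chicken breast (2 lb) $10.68: grocery items → 6.75% → $0.7209
Canned tomatoes $2.49: grocery items → 6.75% → $0.168075
Canvas tote bag $21.01: other taxable items → 9.25% → $1.943425
Cheddar block $8.22: grocery items → 6.75% → $0.55485
Cardigan $115.76: clothing & footwear, $110.00 or more → 9.25% → $10.7078
Unrounded tax sum = $22.144525 → $22.14

$22.14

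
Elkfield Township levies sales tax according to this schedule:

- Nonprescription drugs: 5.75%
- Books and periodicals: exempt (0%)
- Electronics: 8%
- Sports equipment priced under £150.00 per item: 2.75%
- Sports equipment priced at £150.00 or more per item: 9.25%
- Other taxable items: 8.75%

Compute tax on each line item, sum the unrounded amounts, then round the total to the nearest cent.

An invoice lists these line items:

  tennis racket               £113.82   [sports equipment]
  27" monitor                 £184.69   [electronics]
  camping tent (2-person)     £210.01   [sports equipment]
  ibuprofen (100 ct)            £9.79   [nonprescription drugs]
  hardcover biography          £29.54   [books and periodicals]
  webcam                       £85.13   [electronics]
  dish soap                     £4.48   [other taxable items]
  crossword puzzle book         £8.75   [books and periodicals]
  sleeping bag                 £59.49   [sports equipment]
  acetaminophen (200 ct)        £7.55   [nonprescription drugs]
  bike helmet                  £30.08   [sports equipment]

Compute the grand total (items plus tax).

Tennis racket £113.82: sports equipment, under £150.00 → 2.75% → £3.13005
27" monitor £184.69: electronics → 8% → £14.7752
Camping tent (2-person) £210.01: sports equipment, £150.00 or more → 9.25% → £19.425925
Ibuprofen (100 ct) £9.79: nonprescription drugs → 5.75% → £0.562925
Hardcover biography £29.54: books and periodicals → 0% → £0.00
Webcam £85.13: electronics → 8% → £6.8104
Dish soap £4.48: other taxable items → 8.75% → £0.392
Crossword puzzle book £8.75: books and periodicals → 0% → £0.00
Sleeping bag £59.49: sports equipment, under £150.00 → 2.75% → £1.635975
Acetaminophen (200 ct) £7.55: nonprescription drugs → 5.75% → £0.434125
Bike helmet £30.08: sports equipment, under £150.00 → 2.75% → £0.8272
Subtotal = £743.33; unrounded tax = £47.9938 → £47.99; total due = £791.32

£791.32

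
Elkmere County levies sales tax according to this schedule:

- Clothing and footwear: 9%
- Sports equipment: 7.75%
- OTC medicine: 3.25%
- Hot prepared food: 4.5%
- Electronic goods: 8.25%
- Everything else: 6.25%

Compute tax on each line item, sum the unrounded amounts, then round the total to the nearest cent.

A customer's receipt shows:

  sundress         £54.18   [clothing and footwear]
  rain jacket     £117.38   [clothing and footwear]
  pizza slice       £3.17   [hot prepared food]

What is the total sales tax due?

£15.58

Sundress £54.18: clothing and footwear → 9% → £4.8762
Rain jacket £117.38: clothing and footwear → 9% → £10.5642
Pizza slice £3.17: hot prepared food → 4.5% → £0.14265
Unrounded tax sum = £15.58305 → £15.58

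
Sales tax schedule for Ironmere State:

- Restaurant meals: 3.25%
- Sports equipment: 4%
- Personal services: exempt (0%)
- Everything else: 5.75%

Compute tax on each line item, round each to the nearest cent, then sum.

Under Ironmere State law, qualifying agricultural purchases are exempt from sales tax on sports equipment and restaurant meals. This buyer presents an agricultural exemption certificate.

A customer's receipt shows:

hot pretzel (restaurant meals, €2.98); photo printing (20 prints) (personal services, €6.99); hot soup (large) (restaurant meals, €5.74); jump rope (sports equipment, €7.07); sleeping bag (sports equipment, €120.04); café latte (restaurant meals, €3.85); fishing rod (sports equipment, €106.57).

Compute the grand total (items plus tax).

Hot pretzel €2.98: restaurant meals, buyer-exempt → 0% → €0.00
Photo printing (20 prints) €6.99: personal services → 0% → €0.00
Hot soup (large) €5.74: restaurant meals, buyer-exempt → 0% → €0.00
Jump rope €7.07: sports equipment, buyer-exempt → 0% → €0.00
Sleeping bag €120.04: sports equipment, buyer-exempt → 0% → €0.00
Café latte €3.85: restaurant meals, buyer-exempt → 0% → €0.00
Fishing rod €106.57: sports equipment, buyer-exempt → 0% → €0.00
Subtotal = €253.24; tax = €0.00; total due = €253.24

€253.24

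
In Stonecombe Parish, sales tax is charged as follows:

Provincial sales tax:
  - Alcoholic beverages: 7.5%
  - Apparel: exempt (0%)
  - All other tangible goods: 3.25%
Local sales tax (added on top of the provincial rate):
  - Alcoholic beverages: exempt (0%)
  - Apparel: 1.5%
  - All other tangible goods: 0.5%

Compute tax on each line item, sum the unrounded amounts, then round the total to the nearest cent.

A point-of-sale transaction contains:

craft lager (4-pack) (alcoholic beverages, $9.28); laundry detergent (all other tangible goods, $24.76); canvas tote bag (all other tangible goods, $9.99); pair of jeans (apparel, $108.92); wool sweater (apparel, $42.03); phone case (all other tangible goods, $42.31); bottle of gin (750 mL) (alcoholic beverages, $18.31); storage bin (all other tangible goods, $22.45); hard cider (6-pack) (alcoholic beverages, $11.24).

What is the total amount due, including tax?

$298.20

Craft lager (4-pack) $9.28: alcoholic beverages → 7.5% + 0% local = 7.5% → $0.696
Laundry detergent $24.76: all other tangible goods → 3.25% + 0.5% local = 3.75% → $0.9285
Canvas tote bag $9.99: all other tangible goods → 3.25% + 0.5% local = 3.75% → $0.374625
Pair of jeans $108.92: apparel → 0% + 1.5% local = 1.5% → $1.6338
Wool sweater $42.03: apparel → 0% + 1.5% local = 1.5% → $0.63045
Phone case $42.31: all other tangible goods → 3.25% + 0.5% local = 3.75% → $1.586625
Bottle of gin (750 mL) $18.31: alcoholic beverages → 7.5% + 0% local = 7.5% → $1.37325
Storage bin $22.45: all other tangible goods → 3.25% + 0.5% local = 3.75% → $0.841875
Hard cider (6-pack) $11.24: alcoholic beverages → 7.5% + 0% local = 7.5% → $0.843
Subtotal = $289.29; unrounded tax = $8.908125 → $8.91; total due = $298.20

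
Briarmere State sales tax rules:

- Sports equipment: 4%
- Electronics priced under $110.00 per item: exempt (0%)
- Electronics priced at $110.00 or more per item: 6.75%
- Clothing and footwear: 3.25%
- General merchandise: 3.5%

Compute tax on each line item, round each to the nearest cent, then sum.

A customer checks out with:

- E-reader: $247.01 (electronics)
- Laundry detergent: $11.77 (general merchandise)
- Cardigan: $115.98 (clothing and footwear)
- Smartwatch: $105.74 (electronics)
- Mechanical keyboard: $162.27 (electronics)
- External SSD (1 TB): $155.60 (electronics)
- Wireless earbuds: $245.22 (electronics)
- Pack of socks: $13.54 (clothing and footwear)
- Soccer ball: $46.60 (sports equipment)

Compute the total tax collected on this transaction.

E-reader $247.01: electronics, $110.00 or more → 6.75% → $16.67
Laundry detergent $11.77: general merchandise → 3.5% → $0.41
Cardigan $115.98: clothing and footwear → 3.25% → $3.77
Smartwatch $105.74: electronics, under $110.00 → 0% → $0.00
Mechanical keyboard $162.27: electronics, $110.00 or more → 6.75% → $10.95
External SSD (1 TB) $155.60: electronics, $110.00 or more → 6.75% → $10.50
Wireless earbuds $245.22: electronics, $110.00 or more → 6.75% → $16.55
Pack of socks $13.54: clothing and footwear → 3.25% → $0.44
Soccer ball $46.60: sports equipment → 4% → $1.86
Total tax = $16.67 + $0.41 + $3.77 + $10.95 + $10.50 + $16.55 + $0.44 + $1.86 = $61.15

$61.15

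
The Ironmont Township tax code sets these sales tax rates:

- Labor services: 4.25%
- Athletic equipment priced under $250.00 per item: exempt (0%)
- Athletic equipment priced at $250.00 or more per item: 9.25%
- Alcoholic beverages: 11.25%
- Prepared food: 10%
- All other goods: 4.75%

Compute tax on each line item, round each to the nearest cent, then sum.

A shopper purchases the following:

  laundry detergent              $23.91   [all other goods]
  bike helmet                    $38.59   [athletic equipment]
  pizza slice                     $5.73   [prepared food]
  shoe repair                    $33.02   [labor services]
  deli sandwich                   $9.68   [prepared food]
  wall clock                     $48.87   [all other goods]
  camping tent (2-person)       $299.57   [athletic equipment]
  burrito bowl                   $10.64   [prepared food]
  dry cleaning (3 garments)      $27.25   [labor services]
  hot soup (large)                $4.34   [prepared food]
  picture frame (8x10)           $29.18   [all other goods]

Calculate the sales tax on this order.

$38.15

Laundry detergent $23.91: all other goods → 4.75% → $1.14
Bike helmet $38.59: athletic equipment, under $250.00 → 0% → $0.00
Pizza slice $5.73: prepared food → 10% → $0.57
Shoe repair $33.02: labor services → 4.25% → $1.40
Deli sandwich $9.68: prepared food → 10% → $0.97
Wall clock $48.87: all other goods → 4.75% → $2.32
Camping tent (2-person) $299.57: athletic equipment, $250.00 or more → 9.25% → $27.71
Burrito bowl $10.64: prepared food → 10% → $1.06
Dry cleaning (3 garments) $27.25: labor services → 4.25% → $1.16
Hot soup (large) $4.34: prepared food → 10% → $0.43
Picture frame (8x10) $29.18: all other goods → 4.75% → $1.39
Total tax = $1.14 + $0.57 + $1.40 + $0.97 + $2.32 + $27.71 + $1.06 + $1.16 + $0.43 + $1.39 = $38.15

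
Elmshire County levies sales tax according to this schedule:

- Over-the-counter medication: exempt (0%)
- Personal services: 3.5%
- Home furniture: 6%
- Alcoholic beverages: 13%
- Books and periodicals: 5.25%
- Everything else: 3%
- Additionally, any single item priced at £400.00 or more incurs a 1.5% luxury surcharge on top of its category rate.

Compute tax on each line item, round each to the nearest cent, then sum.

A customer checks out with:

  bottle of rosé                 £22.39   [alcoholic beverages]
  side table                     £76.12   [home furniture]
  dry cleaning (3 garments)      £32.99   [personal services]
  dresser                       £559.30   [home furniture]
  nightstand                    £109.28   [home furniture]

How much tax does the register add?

Bottle of rosé £22.39: alcoholic beverages → 13% → £2.91
Side table £76.12: home furniture → 6% → £4.57
Dry cleaning (3 garments) £32.99: personal services → 3.5% → £1.15
Dresser £559.30: home furniture → 6% + 1.5% surcharge = 7.5% → £41.95
Nightstand £109.28: home furniture → 6% → £6.56
Total tax = £2.91 + £4.57 + £1.15 + £41.95 + £6.56 = £57.14

£57.14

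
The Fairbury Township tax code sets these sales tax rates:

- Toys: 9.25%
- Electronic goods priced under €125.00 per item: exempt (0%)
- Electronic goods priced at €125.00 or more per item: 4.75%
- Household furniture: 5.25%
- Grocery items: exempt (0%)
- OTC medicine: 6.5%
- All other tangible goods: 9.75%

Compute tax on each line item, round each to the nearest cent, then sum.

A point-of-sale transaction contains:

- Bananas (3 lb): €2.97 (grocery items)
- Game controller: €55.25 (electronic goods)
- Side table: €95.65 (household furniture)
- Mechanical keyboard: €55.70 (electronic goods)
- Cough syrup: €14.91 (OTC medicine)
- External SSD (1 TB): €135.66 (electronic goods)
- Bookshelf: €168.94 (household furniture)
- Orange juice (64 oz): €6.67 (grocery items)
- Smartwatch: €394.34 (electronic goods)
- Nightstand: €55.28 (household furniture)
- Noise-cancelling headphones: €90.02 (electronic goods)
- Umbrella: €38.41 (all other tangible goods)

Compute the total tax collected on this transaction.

€46.67

Bananas (3 lb) €2.97: grocery items → 0% → €0.00
Game controller €55.25: electronic goods, under €125.00 → 0% → €0.00
Side table €95.65: household furniture → 5.25% → €5.02
Mechanical keyboard €55.70: electronic goods, under €125.00 → 0% → €0.00
Cough syrup €14.91: OTC medicine → 6.5% → €0.97
External SSD (1 TB) €135.66: electronic goods, €125.00 or more → 4.75% → €6.44
Bookshelf €168.94: household furniture → 5.25% → €8.87
Orange juice (64 oz) €6.67: grocery items → 0% → €0.00
Smartwatch €394.34: electronic goods, €125.00 or more → 4.75% → €18.73
Nightstand €55.28: household furniture → 5.25% → €2.90
Noise-cancelling headphones €90.02: electronic goods, under €125.00 → 0% → €0.00
Umbrella €38.41: all other tangible goods → 9.75% → €3.74
Total tax = €5.02 + €0.97 + €6.44 + €8.87 + €18.73 + €2.90 + €3.74 = €46.67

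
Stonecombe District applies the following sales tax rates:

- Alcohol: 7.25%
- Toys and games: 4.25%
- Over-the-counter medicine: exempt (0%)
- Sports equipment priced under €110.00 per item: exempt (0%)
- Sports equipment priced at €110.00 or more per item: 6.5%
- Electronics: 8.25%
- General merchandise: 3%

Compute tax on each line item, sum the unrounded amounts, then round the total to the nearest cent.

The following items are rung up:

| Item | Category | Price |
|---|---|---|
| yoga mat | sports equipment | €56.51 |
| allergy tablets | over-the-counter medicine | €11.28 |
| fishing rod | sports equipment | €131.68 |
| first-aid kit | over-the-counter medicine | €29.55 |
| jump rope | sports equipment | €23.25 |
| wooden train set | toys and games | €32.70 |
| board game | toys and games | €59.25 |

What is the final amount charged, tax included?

€356.69

Yoga mat €56.51: sports equipment, under €110.00 → 0% → €0.00
Allergy tablets €11.28: over-the-counter medicine → 0% → €0.00
Fishing rod €131.68: sports equipment, €110.00 or more → 6.5% → €8.5592
First-aid kit €29.55: over-the-counter medicine → 0% → €0.00
Jump rope €23.25: sports equipment, under €110.00 → 0% → €0.00
Wooden train set €32.70: toys and games → 4.25% → €1.38975
Board game €59.25: toys and games → 4.25% → €2.518125
Subtotal = €344.22; unrounded tax = €12.467075 → €12.47; total due = €356.69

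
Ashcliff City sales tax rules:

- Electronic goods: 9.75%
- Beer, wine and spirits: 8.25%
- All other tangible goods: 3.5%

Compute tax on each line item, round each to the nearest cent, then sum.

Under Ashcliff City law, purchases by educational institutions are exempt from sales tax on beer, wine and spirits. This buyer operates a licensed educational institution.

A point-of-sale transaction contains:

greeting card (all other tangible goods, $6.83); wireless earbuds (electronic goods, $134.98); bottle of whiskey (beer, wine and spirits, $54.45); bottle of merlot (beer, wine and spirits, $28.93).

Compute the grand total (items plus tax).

$238.59

Greeting card $6.83: all other tangible goods → 3.5% → $0.24
Wireless earbuds $134.98: electronic goods → 9.75% → $13.16
Bottle of whiskey $54.45: beer, wine and spirits, buyer-exempt → 0% → $0.00
Bottle of merlot $28.93: beer, wine and spirits, buyer-exempt → 0% → $0.00
Subtotal = $225.19; tax = $13.40; total due = $238.59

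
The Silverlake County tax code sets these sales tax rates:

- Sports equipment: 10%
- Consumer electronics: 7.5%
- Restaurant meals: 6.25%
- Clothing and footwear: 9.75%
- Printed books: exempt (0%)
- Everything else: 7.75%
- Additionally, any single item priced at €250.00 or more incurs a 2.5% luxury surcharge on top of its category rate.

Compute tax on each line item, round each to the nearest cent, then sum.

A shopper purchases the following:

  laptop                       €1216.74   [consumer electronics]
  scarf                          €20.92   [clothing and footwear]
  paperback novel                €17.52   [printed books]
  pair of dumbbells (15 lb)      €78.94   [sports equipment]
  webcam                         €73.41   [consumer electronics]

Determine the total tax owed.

€137.11

Laptop €1216.74: consumer electronics → 7.5% + 2.5% surcharge = 10% → €121.67
Scarf €20.92: clothing and footwear → 9.75% → €2.04
Paperback novel €17.52: printed books → 0% → €0.00
Pair of dumbbells (15 lb) €78.94: sports equipment → 10% → €7.89
Webcam €73.41: consumer electronics → 7.5% → €5.51
Total tax = €121.67 + €2.04 + €7.89 + €5.51 = €137.11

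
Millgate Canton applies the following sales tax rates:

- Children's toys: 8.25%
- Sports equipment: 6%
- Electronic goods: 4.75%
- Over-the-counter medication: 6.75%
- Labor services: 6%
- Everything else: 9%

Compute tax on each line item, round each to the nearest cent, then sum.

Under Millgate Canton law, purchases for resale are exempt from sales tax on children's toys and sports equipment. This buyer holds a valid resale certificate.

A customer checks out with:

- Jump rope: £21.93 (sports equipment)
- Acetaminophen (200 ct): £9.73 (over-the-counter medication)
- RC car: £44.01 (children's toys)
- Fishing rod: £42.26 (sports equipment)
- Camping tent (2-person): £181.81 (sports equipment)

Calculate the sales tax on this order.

£0.66

Jump rope £21.93: sports equipment, buyer-exempt → 0% → £0.00
Acetaminophen (200 ct) £9.73: over-the-counter medication → 6.75% → £0.66
RC car £44.01: children's toys, buyer-exempt → 0% → £0.00
Fishing rod £42.26: sports equipment, buyer-exempt → 0% → £0.00
Camping tent (2-person) £181.81: sports equipment, buyer-exempt → 0% → £0.00
Total tax = £0.66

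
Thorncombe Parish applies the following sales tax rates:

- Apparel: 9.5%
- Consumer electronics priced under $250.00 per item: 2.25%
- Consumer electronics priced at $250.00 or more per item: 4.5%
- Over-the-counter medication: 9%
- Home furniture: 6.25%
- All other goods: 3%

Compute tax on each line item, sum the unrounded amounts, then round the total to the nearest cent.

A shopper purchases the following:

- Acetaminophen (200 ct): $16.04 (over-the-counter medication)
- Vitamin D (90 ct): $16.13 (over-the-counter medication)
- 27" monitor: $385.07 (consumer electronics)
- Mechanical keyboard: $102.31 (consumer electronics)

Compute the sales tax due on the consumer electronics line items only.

$19.63

27" monitor $385.07: consumer electronics, $250.00 or more → 4.5% → $17.32815
Mechanical keyboard $102.31: consumer electronics, under $250.00 → 2.25% → $2.301975
Tax on consumer electronics: unrounded sum = $19.630125 → $19.63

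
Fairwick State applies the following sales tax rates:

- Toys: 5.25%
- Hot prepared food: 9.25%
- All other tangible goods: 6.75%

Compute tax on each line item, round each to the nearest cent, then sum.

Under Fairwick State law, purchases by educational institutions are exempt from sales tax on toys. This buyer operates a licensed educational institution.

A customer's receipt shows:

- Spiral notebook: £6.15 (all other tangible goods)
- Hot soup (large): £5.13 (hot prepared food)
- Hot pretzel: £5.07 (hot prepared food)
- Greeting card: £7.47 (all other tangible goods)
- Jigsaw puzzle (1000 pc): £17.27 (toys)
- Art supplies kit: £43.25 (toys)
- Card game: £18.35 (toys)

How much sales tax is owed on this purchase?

Spiral notebook £6.15: all other tangible goods → 6.75% → £0.42
Hot soup (large) £5.13: hot prepared food → 9.25% → £0.47
Hot pretzel £5.07: hot prepared food → 9.25% → £0.47
Greeting card £7.47: all other tangible goods → 6.75% → £0.50
Jigsaw puzzle (1000 pc) £17.27: toys, buyer-exempt → 0% → £0.00
Art supplies kit £43.25: toys, buyer-exempt → 0% → £0.00
Card game £18.35: toys, buyer-exempt → 0% → £0.00
Total tax = £0.42 + £0.47 + £0.47 + £0.50 = £1.86

£1.86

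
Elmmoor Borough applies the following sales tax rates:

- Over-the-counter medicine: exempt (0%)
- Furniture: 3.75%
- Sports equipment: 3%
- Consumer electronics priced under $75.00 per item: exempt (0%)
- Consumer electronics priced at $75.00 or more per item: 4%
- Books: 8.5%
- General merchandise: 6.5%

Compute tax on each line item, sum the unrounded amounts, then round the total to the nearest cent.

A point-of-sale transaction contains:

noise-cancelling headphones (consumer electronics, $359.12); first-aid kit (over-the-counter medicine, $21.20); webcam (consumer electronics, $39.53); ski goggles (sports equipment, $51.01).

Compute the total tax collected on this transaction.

$15.90

Noise-cancelling headphones $359.12: consumer electronics, $75.00 or more → 4% → $14.3648
First-aid kit $21.20: over-the-counter medicine → 0% → $0.00
Webcam $39.53: consumer electronics, under $75.00 → 0% → $0.00
Ski goggles $51.01: sports equipment → 3% → $1.5303
Unrounded tax sum = $15.8951 → $15.90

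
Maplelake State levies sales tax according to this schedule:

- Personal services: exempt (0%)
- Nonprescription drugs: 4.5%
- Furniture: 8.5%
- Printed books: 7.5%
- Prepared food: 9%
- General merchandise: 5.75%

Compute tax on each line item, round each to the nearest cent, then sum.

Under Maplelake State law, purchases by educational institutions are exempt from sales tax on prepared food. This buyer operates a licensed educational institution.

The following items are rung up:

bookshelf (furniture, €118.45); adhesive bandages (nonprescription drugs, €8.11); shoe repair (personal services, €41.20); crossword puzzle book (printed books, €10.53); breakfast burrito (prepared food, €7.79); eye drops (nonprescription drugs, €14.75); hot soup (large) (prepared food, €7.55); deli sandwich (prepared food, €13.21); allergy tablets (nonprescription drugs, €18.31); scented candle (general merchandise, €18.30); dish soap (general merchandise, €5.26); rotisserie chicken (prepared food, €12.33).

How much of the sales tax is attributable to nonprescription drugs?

€1.84

Adhesive bandages €8.11: nonprescription drugs → 4.5% → €0.36
Eye drops €14.75: nonprescription drugs → 4.5% → €0.66
Allergy tablets €18.31: nonprescription drugs → 4.5% → €0.82
Tax on nonprescription drugs = €0.36 + €0.66 + €0.82 = €1.84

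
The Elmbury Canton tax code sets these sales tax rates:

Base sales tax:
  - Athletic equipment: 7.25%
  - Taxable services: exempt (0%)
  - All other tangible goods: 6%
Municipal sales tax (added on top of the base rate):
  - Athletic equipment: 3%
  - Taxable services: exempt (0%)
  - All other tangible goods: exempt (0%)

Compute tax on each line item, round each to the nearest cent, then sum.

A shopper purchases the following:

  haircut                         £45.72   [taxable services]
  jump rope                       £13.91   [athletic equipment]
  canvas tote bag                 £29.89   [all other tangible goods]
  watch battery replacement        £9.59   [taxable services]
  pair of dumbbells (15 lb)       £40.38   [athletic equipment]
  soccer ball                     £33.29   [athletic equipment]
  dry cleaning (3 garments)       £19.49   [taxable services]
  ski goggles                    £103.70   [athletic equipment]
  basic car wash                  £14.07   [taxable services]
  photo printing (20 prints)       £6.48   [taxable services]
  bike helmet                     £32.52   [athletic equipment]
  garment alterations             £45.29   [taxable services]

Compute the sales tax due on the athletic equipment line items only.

Jump rope £13.91: athletic equipment → 7.25% + 3% municipal = 10.25% → £1.43
Pair of dumbbells (15 lb) £40.38: athletic equipment → 7.25% + 3% municipal = 10.25% → £4.14
Soccer ball £33.29: athletic equipment → 7.25% + 3% municipal = 10.25% → £3.41
Ski goggles £103.70: athletic equipment → 7.25% + 3% municipal = 10.25% → £10.63
Bike helmet £32.52: athletic equipment → 7.25% + 3% municipal = 10.25% → £3.33
Tax on athletic equipment = £1.43 + £4.14 + £3.41 + £10.63 + £3.33 = £22.94

£22.94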